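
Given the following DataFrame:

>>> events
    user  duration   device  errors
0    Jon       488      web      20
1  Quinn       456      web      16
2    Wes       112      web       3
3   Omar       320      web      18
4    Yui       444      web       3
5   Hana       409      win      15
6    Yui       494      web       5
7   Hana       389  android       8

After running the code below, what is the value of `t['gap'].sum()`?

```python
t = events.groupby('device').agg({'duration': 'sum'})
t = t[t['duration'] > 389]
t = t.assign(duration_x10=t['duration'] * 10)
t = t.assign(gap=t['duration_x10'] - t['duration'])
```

group by device, sum of duration:
         duration
device           
android       389
web          2314
win           409
filter rows where duration > 389:
        duration
device          
web         2314
win          409
add column duration_x10 = t['duration'] * 10:
        duration  duration_x10
device                        
web         2314         23140
win          409          4090
add column gap = t['duration_x10'] - t['duration']:
        duration  duration_x10    gap
device                               
web         2314         23140  20826
win          409          4090   3681

24507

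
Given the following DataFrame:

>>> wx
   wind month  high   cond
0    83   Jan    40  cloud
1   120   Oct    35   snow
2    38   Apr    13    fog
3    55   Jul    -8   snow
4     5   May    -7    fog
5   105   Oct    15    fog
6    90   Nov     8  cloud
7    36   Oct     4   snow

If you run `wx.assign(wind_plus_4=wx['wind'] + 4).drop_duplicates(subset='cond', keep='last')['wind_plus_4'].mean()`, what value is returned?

81.0

add column wind_plus_4 = wx['wind'] + 4:
   wind month  high   cond  wind_plus_4
0    83   Jan    40  cloud           87
1   120   Oct    35   snow          124
2    38   Apr    13    fog           42
3    55   Jul    -8   snow           59
4     5   May    -7    fog            9
5   105   Oct    15    fog          109
6    90   Nov     8  cloud           94
7    36   Oct     4   snow           40
drop duplicate cond (keep=last):
   wind month  high   cond  wind_plus_4
5   105   Oct    15    fog          109
6    90   Nov     8  cloud           94
7    36   Oct     4   snow           40
Then the mean of column 'wind_plus_4': 81.0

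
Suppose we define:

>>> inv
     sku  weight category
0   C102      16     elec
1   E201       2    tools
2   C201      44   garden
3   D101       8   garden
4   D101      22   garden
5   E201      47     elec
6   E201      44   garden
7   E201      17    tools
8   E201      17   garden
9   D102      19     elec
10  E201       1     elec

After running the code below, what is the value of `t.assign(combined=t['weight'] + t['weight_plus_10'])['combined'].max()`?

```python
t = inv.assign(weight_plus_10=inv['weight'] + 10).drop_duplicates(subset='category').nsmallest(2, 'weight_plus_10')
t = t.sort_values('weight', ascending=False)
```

42

add column weight_plus_10 = inv['weight'] + 10:
     sku  weight category  weight_plus_10
0   C102      16     elec              26
1   E201       2    tools              12
2   C201      44   garden              54
3   D101       8   garden              18
4   D101      22   garden              32
5   E201      47     elec              57
6   E201      44   garden              54
7   E201      17    tools              27
8   E201      17   garden              27
9   D102      19     elec              29
10  E201       1     elec              11
drop duplicate category (keep=first):
    sku  weight category  weight_plus_10
0  C102      16     elec              26
1  E201       2    tools              12
2  C201      44   garden              54
take 2 rows with smallest weight_plus_10:
    sku  weight category  weight_plus_10
1  E201       2    tools              12
0  C102      16     elec              26
sort by weight descending:
    sku  weight category  weight_plus_10
0  C102      16     elec              26
1  E201       2    tools              12
add column combined = t['weight'] + t['weight_plus_10']:
    sku  weight category  weight_plus_10  combined
0  C102      16     elec              26        42
1  E201       2    tools              12        14
Then the max of column 'combined': 42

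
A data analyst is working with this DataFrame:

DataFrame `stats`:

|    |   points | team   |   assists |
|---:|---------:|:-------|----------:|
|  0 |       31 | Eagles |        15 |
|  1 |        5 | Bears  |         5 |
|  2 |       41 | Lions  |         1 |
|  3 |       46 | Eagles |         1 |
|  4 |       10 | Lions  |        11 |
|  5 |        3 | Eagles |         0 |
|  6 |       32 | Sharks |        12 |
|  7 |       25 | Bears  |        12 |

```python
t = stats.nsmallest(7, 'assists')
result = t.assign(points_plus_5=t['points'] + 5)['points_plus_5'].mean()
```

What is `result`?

take 7 rows with smallest assists:
   points    team  assists
5       3  Eagles        0
2      41   Lions        1
3      46  Eagles        1
1       5   Bears        5
4      10   Lions       11
6      32  Sharks       12
7      25   Bears       12
add column points_plus_5 = t['points'] + 5:
   points    team  assists  points_plus_5
5       3  Eagles        0              8
2      41   Lions        1             46
3      46  Eagles        1             51
1       5   Bears        5             10
4      10   Lions       11             15
6      32  Sharks       12             37
7      25   Bears       12             30

28.1428571429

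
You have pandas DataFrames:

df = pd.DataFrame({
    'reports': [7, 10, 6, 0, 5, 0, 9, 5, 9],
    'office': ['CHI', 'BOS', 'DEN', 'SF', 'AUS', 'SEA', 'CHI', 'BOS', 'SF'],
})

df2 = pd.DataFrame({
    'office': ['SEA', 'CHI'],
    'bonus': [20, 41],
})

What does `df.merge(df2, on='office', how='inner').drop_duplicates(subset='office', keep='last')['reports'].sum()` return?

9

merge on 'office' (how='inner') → 3 rows:
   reports office  bonus
0        7    CHI     41
1        0    SEA     20
2        9    CHI     41
drop duplicate office (keep=last):
   reports office  bonus
1        0    SEA     20
2        9    CHI     41
sum of column 'reports' → 9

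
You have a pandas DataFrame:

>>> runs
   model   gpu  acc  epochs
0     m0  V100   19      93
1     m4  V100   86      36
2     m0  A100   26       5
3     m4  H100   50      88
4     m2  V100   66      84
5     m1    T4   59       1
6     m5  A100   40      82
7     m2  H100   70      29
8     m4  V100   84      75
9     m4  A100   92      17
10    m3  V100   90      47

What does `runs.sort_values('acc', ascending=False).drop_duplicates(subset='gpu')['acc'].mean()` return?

sort by acc descending:
   model   gpu  acc  epochs
9     m4  A100   92      17
10    m3  V100   90      47
1     m4  V100   86      36
8     m4  V100   84      75
7     m2  H100   70      29
4     m2  V100   66      84
5     m1    T4   59       1
3     m4  H100   50      88
6     m5  A100   40      82
2     m0  A100   26       5
0     m0  V100   19      93
drop duplicate gpu (keep=first):
   model   gpu  acc  epochs
9     m4  A100   92      17
10    m3  V100   90      47
7     m2  H100   70      29
5     m1    T4   59       1
Taking the mean of column 'acc' gives 77.75.

77.75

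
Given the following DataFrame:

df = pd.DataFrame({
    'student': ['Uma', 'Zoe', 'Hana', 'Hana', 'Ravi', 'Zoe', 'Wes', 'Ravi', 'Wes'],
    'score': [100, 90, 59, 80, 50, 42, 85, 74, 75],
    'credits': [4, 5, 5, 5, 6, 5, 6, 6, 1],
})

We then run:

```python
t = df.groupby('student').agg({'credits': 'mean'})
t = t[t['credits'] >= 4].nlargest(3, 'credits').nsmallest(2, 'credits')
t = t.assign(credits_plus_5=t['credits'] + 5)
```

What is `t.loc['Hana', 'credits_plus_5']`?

10.0

group by student, mean of credits:
         credits
student         
Hana         5.0
Ravi         6.0
Uma          4.0
Wes          3.5
Zoe          5.0
filter rows where credits >= 4:
         credits
student         
Hana         5.0
Ravi         6.0
Uma          4.0
Zoe          5.0
take 3 rows with largest credits:
         credits
student         
Ravi         6.0
Hana         5.0
Zoe          5.0
take 2 rows with smallest credits:
         credits
student         
Hana         5.0
Zoe          5.0
add column credits_plus_5 = t['credits'] + 5:
         credits  credits_plus_5
student                         
Hana         5.0            10.0
Zoe          5.0            10.0
Then the value at row 'Hana', column 'credits_plus_5': 10.0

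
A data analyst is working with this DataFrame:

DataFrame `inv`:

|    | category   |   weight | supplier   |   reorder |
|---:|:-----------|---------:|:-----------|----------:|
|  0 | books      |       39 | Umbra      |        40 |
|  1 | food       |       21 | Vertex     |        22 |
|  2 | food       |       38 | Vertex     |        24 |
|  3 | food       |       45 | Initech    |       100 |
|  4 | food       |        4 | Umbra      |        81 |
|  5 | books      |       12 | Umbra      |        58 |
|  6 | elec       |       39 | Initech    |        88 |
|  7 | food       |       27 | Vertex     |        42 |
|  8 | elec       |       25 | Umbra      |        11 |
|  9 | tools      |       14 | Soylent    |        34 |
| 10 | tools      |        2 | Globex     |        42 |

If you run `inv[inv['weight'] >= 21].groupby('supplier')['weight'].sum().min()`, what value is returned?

filter rows where weight >= 21:
  category  weight supplier  reorder
0    books      39    Umbra       40
1     food      21   Vertex       22
2     food      38   Vertex       24
3     food      45  Initech      100
6     elec      39  Initech       88
7     food      27   Vertex       42
8     elec      25    Umbra       11
group by supplier, sum of weight:
supplier
Initech    84
Umbra      64
Vertex     86
Name: weight, dtype: int64
Taking the min of the resulting series gives 64.

64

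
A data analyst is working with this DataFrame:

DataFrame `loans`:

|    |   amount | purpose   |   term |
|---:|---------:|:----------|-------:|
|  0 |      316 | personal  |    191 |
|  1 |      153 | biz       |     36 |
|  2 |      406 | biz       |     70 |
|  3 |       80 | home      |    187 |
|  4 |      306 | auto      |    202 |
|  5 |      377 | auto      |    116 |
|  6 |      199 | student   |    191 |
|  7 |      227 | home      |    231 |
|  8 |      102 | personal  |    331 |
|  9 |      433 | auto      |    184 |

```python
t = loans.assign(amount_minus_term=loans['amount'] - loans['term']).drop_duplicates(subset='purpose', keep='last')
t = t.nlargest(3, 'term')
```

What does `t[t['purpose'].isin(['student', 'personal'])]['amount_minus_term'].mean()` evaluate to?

-110.5

add column amount_minus_term = loans['amount'] - loans['term']:
   amount   purpose  term  amount_minus_term
0     316  personal   191                125
1     153       biz    36                117
2     406       biz    70                336
3      80      home   187               -107
4     306      auto   202                104
5     377      auto   116                261
6     199   student   191                  8
7     227      home   231                 -4
8     102  personal   331               -229
9     433      auto   184                249
drop duplicate purpose (keep=last):
   amount   purpose  term  amount_minus_term
2     406       biz    70                336
6     199   student   191                  8
7     227      home   231                 -4
8     102  personal   331               -229
9     433      auto   184                249
take 3 rows with largest term:
   amount   purpose  term  amount_minus_term
8     102  personal   331               -229
7     227      home   231                 -4
6     199   student   191                  8
filter rows where purpose in ['student', 'personal']:
   amount   purpose  term  amount_minus_term
8     102  personal   331               -229
6     199   student   191                  8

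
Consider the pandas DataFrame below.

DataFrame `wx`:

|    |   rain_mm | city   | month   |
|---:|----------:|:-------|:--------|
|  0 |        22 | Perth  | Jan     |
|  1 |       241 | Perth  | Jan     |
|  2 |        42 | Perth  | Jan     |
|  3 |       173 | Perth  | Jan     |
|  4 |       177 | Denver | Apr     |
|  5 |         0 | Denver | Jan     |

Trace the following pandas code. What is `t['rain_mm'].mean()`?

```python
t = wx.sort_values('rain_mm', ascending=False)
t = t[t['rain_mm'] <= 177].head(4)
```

103.5

sort by rain_mm descending:
   rain_mm    city month
1      241   Perth   Jan
4      177  Denver   Apr
3      173   Perth   Jan
2       42   Perth   Jan
0       22   Perth   Jan
5        0  Denver   Jan
filter rows where rain_mm <= 177:
   rain_mm    city month
4      177  Denver   Apr
3      173   Perth   Jan
2       42   Perth   Jan
0       22   Perth   Jan
5        0  Denver   Jan
take first 4 rows:
   rain_mm    city month
4      177  Denver   Apr
3      173   Perth   Jan
2       42   Perth   Jan
0       22   Perth   Jan
The mean of column 'rain_mm' is 103.5.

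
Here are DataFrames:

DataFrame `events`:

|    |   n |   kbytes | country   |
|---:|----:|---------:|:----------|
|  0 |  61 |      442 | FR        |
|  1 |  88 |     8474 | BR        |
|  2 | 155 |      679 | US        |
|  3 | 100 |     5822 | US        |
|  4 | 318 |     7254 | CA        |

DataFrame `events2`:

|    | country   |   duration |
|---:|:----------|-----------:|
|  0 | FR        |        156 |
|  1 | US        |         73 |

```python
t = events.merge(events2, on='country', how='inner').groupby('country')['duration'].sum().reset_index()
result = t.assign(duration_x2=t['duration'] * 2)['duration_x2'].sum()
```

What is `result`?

604

merge on 'country' (how='inner') → 3 rows:
     n  kbytes country  duration
0   61     442      FR       156
1  155     679      US        73
2  100    5822      US        73
group by country, sum of duration:
country
FR    156
US    146
Name: duration, dtype: int64
reset_index():
  country  duration
0      FR       156
1      US       146
add column duration_x2 = t['duration'] * 2:
  country  duration  duration_x2
0      FR       156          312
1      US       146          292
Finally, sum of column 'duration_x2' = 604.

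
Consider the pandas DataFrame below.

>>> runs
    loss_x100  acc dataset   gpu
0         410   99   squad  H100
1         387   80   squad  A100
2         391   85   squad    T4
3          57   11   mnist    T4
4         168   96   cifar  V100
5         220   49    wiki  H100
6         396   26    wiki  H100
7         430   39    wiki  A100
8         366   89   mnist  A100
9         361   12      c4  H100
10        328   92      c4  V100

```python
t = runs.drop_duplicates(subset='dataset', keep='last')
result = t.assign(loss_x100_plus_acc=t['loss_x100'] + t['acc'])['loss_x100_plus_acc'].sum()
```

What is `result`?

drop duplicate dataset (keep=last):
    loss_x100  acc dataset   gpu
2         391   85   squad    T4
4         168   96   cifar  V100
7         430   39    wiki  A100
8         366   89   mnist  A100
10        328   92      c4  V100
add column loss_x100_plus_acc = t['loss_x100'] + t['acc']:
    loss_x100  acc dataset   gpu  loss_x100_plus_acc
2         391   85   squad    T4                 476
4         168   96   cifar  V100                 264
7         430   39    wiki  A100                 469
8         366   89   mnist  A100                 455
10        328   92      c4  V100                 420
Hence 2084.

2084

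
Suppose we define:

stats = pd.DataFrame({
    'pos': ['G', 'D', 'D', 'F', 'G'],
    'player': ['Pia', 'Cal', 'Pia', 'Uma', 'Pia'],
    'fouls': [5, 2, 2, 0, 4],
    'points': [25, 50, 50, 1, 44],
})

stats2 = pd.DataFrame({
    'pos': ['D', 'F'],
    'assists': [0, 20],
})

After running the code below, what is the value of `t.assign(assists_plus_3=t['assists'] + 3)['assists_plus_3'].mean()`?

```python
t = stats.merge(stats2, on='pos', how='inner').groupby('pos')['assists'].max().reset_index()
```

merge on 'pos' (how='inner') → 3 rows:
  pos player  fouls  points  assists
0   D    Cal      2      50        0
1   D    Pia      2      50        0
2   F    Uma      0       1       20
group by pos, max of assists:
pos
D     0
F    20
Name: assists, dtype: int64
reset_index():
  pos  assists
0   D        0
1   F       20
add column assists_plus_3 = t['assists'] + 3:
  pos  assists  assists_plus_3
0   D        0               3
1   F       20              23
The mean of column 'assists_plus_3' is 13.0.

13.0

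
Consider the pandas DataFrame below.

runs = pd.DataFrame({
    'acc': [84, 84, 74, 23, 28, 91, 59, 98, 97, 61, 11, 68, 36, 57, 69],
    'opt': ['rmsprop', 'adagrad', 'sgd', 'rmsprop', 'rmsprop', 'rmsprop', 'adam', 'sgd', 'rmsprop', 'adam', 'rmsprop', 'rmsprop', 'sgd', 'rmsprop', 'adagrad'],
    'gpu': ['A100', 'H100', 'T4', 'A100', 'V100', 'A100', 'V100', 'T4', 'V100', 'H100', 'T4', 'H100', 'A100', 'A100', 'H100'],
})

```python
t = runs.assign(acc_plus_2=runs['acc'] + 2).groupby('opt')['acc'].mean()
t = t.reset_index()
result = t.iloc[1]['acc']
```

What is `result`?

add column acc_plus_2 = runs['acc'] + 2:
    acc      opt   gpu  acc_plus_2
0    84  rmsprop  A100          86
1    84  adagrad  H100          86
2    74      sgd    T4          76
3    23  rmsprop  A100          25
4    28  rmsprop  V100          30
5    91  rmsprop  A100          93
6    59     adam  V100          61
7    98      sgd    T4         100
8    97  rmsprop  V100          99
9    61     adam  H100          63
10   11  rmsprop    T4          13
11   68  rmsprop  H100          70
12   36      sgd  A100          38
13   57  rmsprop  A100          59
14   69  adagrad  H100          71
group by opt, mean of acc:
opt
adagrad    76.500000
adam       60.000000
rmsprop    57.375000
sgd        69.333333
Name: acc, dtype: float64
reset_index():
       opt        acc
0  adagrad  76.500000
1     adam  60.000000
2  rmsprop  57.375000
3      sgd  69.333333
Finally, value at position 1, column 'acc' = 60.0.

60.0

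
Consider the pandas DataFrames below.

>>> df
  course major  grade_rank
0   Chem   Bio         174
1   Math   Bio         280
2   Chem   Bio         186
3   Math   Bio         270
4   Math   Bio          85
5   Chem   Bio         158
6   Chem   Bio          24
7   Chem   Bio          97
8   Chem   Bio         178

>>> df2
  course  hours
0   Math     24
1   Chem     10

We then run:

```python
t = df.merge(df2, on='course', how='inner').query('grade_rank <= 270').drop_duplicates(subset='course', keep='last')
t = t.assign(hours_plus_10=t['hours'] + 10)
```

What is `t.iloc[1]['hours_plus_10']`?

20

merge on 'course' (how='inner') → 9 rows:
  course major  grade_rank  hours
0   Chem   Bio         174     10
1   Math   Bio         280     24
2   Chem   Bio         186     10
3   Math   Bio         270     24
4   Math   Bio          85     24
5   Chem   Bio         158     10
6   Chem   Bio          24     10
7   Chem   Bio          97     10
8   Chem   Bio         178     10
filter rows where grade_rank <= 270:
  course major  grade_rank  hours
0   Chem   Bio         174     10
2   Chem   Bio         186     10
3   Math   Bio         270     24
4   Math   Bio          85     24
5   Chem   Bio         158     10
6   Chem   Bio          24     10
7   Chem   Bio          97     10
8   Chem   Bio         178     10
drop duplicate course (keep=last):
  course major  grade_rank  hours
4   Math   Bio          85     24
8   Chem   Bio         178     10
add column hours_plus_10 = t['hours'] + 10:
  course major  grade_rank  hours  hours_plus_10
4   Math   Bio          85     24             34
8   Chem   Bio         178     10             20
value at position 1, column 'hours_plus_10' → 20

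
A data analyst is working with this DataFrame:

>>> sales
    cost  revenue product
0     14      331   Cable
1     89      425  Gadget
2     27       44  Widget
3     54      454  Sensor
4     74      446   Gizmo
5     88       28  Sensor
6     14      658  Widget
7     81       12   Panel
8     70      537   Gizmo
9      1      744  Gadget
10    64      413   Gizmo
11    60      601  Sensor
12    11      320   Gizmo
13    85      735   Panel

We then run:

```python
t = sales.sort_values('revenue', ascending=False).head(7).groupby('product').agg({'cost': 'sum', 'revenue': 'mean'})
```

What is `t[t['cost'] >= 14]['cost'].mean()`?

89.25

sort by revenue descending:
    cost  revenue product
9      1      744  Gadget
13    85      735   Panel
6     14      658  Widget
11    60      601  Sensor
8     70      537   Gizmo
3     54      454  Sensor
4     74      446   Gizmo
1     89      425  Gadget
10    64      413   Gizmo
0     14      331   Cable
12    11      320   Gizmo
2     27       44  Widget
5     88       28  Sensor
7     81       12   Panel
take first 7 rows:
    cost  revenue product
9      1      744  Gadget
13    85      735   Panel
6     14      658  Widget
11    60      601  Sensor
8     70      537   Gizmo
3     54      454  Sensor
4     74      446   Gizmo
group by product: sum(cost), mean(revenue):
         cost  revenue
product               
Gadget      1    744.0
Gizmo     144    491.5
Panel      85    735.0
Sensor    114    527.5
Widget     14    658.0
filter rows where cost >= 14:
         cost  revenue
product               
Gizmo     144    491.5
Panel      85    735.0
Sensor    114    527.5
Widget     14    658.0
Reading off the mean of column 'cost', we get 89.25.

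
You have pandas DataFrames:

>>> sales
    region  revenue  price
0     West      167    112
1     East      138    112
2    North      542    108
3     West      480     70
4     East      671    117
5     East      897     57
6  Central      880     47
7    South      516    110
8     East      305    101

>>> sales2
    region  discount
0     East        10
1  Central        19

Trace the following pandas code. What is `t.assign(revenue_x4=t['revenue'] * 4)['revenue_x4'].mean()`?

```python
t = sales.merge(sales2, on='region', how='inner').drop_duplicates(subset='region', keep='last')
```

merge on 'region' (how='inner') → 5 rows:
    region  revenue  price  discount
0     East      138    112        10
1     East      671    117        10
2     East      897     57        10
3  Central      880     47        19
4     East      305    101        10
drop duplicate region (keep=last):
    region  revenue  price  discount
3  Central      880     47        19
4     East      305    101        10
add column revenue_x4 = t['revenue'] * 4:
    region  revenue  price  discount  revenue_x4
3  Central      880     47        19        3520
4     East      305    101        10        1220

2370.0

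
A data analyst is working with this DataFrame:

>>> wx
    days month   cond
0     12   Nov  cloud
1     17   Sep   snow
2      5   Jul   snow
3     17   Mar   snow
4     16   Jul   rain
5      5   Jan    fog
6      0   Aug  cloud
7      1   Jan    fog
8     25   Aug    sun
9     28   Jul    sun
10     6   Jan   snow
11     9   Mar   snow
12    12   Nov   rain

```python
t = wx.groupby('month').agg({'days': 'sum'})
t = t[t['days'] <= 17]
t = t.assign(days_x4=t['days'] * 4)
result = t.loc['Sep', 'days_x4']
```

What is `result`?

68

group by month, sum of days:
       days
month      
Aug      25
Jan      12
Jul      49
Mar      26
Nov      24
Sep      17
filter rows where days <= 17:
       days
month      
Jan      12
Sep      17
add column days_x4 = t['days'] * 4:
       days  days_x4
month               
Jan      12       48
Sep      17       68
Finally, value at row 'Sep', column 'days_x4' = 68.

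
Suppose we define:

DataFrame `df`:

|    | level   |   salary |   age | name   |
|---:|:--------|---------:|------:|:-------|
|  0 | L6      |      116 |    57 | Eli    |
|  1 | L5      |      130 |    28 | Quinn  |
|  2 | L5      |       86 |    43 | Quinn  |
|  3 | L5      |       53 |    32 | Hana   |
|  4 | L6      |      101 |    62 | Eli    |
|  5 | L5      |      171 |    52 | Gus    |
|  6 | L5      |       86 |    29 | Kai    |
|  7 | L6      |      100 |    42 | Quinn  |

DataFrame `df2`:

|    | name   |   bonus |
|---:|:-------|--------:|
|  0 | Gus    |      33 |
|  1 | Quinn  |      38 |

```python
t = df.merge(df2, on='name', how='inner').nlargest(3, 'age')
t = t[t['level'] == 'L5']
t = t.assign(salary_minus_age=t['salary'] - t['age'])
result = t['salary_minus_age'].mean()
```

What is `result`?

merge on 'name' (how='inner') → 4 rows:
  level  salary  age   name  bonus
0    L5     130   28  Quinn     38
1    L5      86   43  Quinn     38
2    L5     171   52    Gus     33
3    L6     100   42  Quinn     38
take 3 rows with largest age:
  level  salary  age   name  bonus
2    L5     171   52    Gus     33
1    L5      86   43  Quinn     38
3    L6     100   42  Quinn     38
filter rows where level == 'L5':
  level  salary  age   name  bonus
2    L5     171   52    Gus     33
1    L5      86   43  Quinn     38
add column salary_minus_age = t['salary'] - t['age']:
  level  salary  age   name  bonus  salary_minus_age
2    L5     171   52    Gus     33               119
1    L5      86   43  Quinn     38                43

81.0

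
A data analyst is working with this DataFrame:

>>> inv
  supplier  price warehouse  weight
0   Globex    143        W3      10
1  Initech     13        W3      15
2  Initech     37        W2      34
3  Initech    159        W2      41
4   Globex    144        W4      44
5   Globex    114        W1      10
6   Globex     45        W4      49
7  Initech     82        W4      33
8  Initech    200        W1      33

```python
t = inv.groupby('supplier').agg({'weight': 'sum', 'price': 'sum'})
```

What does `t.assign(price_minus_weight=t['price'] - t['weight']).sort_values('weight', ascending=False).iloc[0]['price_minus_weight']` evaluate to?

group by supplier: sum(weight), sum(price):
          weight  price
supplier               
Globex       113    446
Initech      156    491
add column price_minus_weight = t['price'] - t['weight']:
          weight  price  price_minus_weight
supplier                                   
Globex       113    446                 333
Initech      156    491                 335
sort by weight descending:
          weight  price  price_minus_weight
supplier                                   
Initech      156    491                 335
Globex       113    446                 333

335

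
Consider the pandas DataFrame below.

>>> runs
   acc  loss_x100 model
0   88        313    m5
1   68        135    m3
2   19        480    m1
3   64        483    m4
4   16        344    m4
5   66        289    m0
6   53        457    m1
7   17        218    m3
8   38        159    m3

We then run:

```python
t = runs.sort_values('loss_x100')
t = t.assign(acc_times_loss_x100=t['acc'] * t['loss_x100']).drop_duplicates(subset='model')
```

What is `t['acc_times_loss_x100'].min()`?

sort by loss_x100:
   acc  loss_x100 model
1   68        135    m3
8   38        159    m3
7   17        218    m3
5   66        289    m0
0   88        313    m5
4   16        344    m4
6   53        457    m1
2   19        480    m1
3   64        483    m4
add column acc_times_loss_x100 = t['acc'] * t['loss_x100']:
   acc  loss_x100 model  acc_times_loss_x100
1   68        135    m3                 9180
8   38        159    m3                 6042
7   17        218    m3                 3706
5   66        289    m0                19074
0   88        313    m5                27544
4   16        344    m4                 5504
6   53        457    m1                24221
2   19        480    m1                 9120
3   64        483    m4                30912
drop duplicate model (keep=first):
   acc  loss_x100 model  acc_times_loss_x100
1   68        135    m3                 9180
5   66        289    m0                19074
0   88        313    m5                27544
4   16        344    m4                 5504
6   53        457    m1                24221
The min of column 'acc_times_loss_x100' is 5504.

5504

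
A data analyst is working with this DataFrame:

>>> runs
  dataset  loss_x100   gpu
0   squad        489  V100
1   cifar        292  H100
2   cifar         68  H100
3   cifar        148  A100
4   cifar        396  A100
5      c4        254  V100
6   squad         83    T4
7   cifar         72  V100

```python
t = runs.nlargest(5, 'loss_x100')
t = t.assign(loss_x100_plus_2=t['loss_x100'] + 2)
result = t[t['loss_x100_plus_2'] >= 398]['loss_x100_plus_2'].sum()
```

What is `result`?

889

take 5 rows with largest loss_x100:
  dataset  loss_x100   gpu
0   squad        489  V100
4   cifar        396  A100
1   cifar        292  H100
5      c4        254  V100
3   cifar        148  A100
add column loss_x100_plus_2 = t['loss_x100'] + 2:
  dataset  loss_x100   gpu  loss_x100_plus_2
0   squad        489  V100               491
4   cifar        396  A100               398
1   cifar        292  H100               294
5      c4        254  V100               256
3   cifar        148  A100               150
filter rows where loss_x100_plus_2 >= 398:
  dataset  loss_x100   gpu  loss_x100_plus_2
0   squad        489  V100               491
4   cifar        396  A100               398
sum of column 'loss_x100_plus_2' → 889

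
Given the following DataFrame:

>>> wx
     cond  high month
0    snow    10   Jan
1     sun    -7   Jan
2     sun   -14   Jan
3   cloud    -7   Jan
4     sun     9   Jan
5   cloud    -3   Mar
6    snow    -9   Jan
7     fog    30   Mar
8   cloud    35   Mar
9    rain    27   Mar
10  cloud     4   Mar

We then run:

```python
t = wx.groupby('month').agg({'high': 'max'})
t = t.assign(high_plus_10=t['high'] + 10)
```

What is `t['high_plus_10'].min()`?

group by month, max of high:
       high
month      
Jan      10
Mar      35
add column high_plus_10 = t['high'] + 10:
       high  high_plus_10
month                    
Jan      10            20
Mar      35            45
Finally, min of column 'high_plus_10' = 20.

20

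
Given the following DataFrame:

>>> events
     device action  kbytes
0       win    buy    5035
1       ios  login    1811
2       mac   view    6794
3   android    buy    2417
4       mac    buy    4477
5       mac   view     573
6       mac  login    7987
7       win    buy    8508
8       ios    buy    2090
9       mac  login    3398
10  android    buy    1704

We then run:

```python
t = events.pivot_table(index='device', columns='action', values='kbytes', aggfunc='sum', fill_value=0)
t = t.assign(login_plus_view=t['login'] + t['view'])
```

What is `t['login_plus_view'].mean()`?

5140.75

pivot: rows=device, cols=action, sum(kbytes):
action     buy  login  view
device                     
android   4121      0     0
ios       2090   1811     0
mac       4477  11385  7367
win      13543      0     0
add column login_plus_view = t['login'] + t['view']:
action     buy  login  view  login_plus_view
device                                      
android   4121      0     0                0
ios       2090   1811     0             1811
mac       4477  11385  7367            18752
win      13543      0     0                0
mean of column 'login_plus_view' → 5140.75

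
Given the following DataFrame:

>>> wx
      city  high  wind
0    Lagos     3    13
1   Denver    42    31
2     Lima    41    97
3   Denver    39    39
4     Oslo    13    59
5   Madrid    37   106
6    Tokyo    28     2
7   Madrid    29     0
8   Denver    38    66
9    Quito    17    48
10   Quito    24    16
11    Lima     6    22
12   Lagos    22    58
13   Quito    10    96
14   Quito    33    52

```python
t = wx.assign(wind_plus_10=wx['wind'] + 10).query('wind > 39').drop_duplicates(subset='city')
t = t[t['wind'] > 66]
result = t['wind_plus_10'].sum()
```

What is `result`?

223

add column wind_plus_10 = wx['wind'] + 10:
      city  high  wind  wind_plus_10
0    Lagos     3    13            23
1   Denver    42    31            41
2     Lima    41    97           107
3   Denver    39    39            49
4     Oslo    13    59            69
5   Madrid    37   106           116
6    Tokyo    28     2            12
7   Madrid    29     0            10
8   Denver    38    66            76
9    Quito    17    48            58
10   Quito    24    16            26
11    Lima     6    22            32
12   Lagos    22    58            68
13   Quito    10    96           106
14   Quito    33    52            62
filter rows where wind > 39:
      city  high  wind  wind_plus_10
2     Lima    41    97           107
4     Oslo    13    59            69
5   Madrid    37   106           116
8   Denver    38    66            76
9    Quito    17    48            58
12   Lagos    22    58            68
13   Quito    10    96           106
14   Quito    33    52            62
drop duplicate city (keep=first):
      city  high  wind  wind_plus_10
2     Lima    41    97           107
4     Oslo    13    59            69
5   Madrid    37   106           116
8   Denver    38    66            76
9    Quito    17    48            58
12   Lagos    22    58            68
filter rows where wind > 66:
     city  high  wind  wind_plus_10
2    Lima    41    97           107
5  Madrid    37   106           116
Hence 223.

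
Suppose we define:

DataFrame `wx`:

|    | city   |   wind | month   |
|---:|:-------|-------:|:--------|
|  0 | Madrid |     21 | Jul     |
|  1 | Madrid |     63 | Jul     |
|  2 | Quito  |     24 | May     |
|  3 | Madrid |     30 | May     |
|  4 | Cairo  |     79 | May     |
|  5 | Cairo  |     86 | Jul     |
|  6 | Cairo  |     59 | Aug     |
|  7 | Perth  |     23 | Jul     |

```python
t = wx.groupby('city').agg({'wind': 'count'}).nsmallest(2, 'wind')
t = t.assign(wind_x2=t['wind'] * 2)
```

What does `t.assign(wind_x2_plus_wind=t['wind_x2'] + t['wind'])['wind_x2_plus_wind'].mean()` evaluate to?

3.0

group by city, count of wind:
        wind
city        
Cairo      3
Madrid     3
Perth      1
Quito      1
take 2 rows with smallest wind:
       wind
city       
Perth     1
Quito     1
add column wind_x2 = t['wind'] * 2:
       wind  wind_x2
city                
Perth     1        2
Quito     1        2
add column wind_x2_plus_wind = t['wind_x2'] + t['wind']:
       wind  wind_x2  wind_x2_plus_wind
city                                   
Perth     1        2                  3
Quito     1        2                  3
Hence 3.0.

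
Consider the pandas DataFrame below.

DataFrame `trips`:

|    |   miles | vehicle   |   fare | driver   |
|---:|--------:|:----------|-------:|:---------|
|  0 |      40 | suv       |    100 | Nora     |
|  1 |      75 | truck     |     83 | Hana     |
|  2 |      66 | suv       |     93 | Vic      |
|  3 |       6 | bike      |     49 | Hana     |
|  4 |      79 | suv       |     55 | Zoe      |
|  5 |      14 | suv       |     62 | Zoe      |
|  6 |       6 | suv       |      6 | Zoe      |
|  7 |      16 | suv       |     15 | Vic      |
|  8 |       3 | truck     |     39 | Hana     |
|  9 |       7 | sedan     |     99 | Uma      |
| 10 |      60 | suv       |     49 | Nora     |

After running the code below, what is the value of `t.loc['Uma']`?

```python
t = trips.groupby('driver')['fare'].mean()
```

group by driver, mean of fare:
driver
Hana    57.0
Nora    74.5
Uma     99.0
Vic     54.0
Zoe     41.0
Name: fare, dtype: float64
Taking the value at index 'Uma' gives 99.0.

99.0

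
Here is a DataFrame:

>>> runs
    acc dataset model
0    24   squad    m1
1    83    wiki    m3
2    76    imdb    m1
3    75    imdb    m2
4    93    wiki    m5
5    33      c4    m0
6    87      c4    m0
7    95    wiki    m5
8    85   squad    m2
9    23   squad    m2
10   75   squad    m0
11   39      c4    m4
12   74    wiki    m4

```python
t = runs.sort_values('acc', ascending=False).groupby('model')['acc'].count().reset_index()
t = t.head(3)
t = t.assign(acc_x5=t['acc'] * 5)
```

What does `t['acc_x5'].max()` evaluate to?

sort by acc descending:
    acc dataset model
7    95    wiki    m5
4    93    wiki    m5
6    87      c4    m0
8    85   squad    m2
1    83    wiki    m3
2    76    imdb    m1
3    75    imdb    m2
10   75   squad    m0
12   74    wiki    m4
11   39      c4    m4
5    33      c4    m0
0    24   squad    m1
9    23   squad    m2
group by model, count of acc:
model
m0    3
m1    2
m2    3
m3    1
m4    2
m5    2
Name: acc, dtype: int64
reset_index():
  model  acc
0    m0    3
1    m1    2
2    m2    3
3    m3    1
4    m4    2
5    m5    2
take first 3 rows:
  model  acc
0    m0    3
1    m1    2
2    m2    3
add column acc_x5 = t['acc'] * 5:
  model  acc  acc_x5
0    m0    3      15
1    m1    2      10
2    m2    3      15

15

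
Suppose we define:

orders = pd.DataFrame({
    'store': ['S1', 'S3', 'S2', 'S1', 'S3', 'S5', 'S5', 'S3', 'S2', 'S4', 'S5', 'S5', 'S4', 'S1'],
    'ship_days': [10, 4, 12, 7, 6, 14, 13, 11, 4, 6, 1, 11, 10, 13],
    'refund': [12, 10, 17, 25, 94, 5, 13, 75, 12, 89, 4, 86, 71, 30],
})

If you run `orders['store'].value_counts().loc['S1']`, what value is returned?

3

value_counts of store:
store
S5    4
S1    3
S3    3
S2    2
S4    2
Name: count, dtype: int64
So loc['S1'] = 3.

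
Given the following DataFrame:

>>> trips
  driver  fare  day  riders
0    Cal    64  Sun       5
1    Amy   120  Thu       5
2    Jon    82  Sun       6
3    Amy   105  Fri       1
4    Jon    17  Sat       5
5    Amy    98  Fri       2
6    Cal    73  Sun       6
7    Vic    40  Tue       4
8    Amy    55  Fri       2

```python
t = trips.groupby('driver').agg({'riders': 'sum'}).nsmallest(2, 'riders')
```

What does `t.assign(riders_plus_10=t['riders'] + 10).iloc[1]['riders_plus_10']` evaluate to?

group by driver, sum of riders:
        riders
driver        
Amy         10
Cal         11
Jon         11
Vic          4
take 2 rows with smallest riders:
        riders
driver        
Vic          4
Amy         10
add column riders_plus_10 = t['riders'] + 10:
        riders  riders_plus_10
driver                        
Vic          4              14
Amy         10              20
The value at position 1, column 'riders_plus_10' is 20.

20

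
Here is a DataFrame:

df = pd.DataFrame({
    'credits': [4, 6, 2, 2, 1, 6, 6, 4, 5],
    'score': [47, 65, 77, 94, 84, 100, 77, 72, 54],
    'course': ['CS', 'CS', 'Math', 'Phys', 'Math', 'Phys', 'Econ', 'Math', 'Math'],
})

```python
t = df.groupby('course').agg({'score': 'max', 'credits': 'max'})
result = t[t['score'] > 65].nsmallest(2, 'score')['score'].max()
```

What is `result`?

group by course: max(score), max(credits):
        score  credits
course                
CS         65        6
Econ       77        6
Math       84        5
Phys      100        6
filter rows where score > 65:
        score  credits
course                
Econ       77        6
Math       84        5
Phys      100        6
take 2 rows with smallest score:
        score  credits
course                
Econ       77        6
Math       84        5
So max() = 84.

84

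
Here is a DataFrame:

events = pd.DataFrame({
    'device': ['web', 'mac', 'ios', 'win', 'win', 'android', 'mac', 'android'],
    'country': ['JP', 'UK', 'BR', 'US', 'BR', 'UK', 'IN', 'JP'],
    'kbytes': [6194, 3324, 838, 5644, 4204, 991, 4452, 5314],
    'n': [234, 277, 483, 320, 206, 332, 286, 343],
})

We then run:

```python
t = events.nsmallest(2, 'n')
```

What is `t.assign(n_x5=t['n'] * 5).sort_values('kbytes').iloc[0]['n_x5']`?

take 2 rows with smallest n:
  device country  kbytes    n
4    win      BR    4204  206
0    web      JP    6194  234
add column n_x5 = t['n'] * 5:
  device country  kbytes    n  n_x5
4    win      BR    4204  206  1030
0    web      JP    6194  234  1170
sort by kbytes:
  device country  kbytes    n  n_x5
4    win      BR    4204  206  1030
0    web      JP    6194  234  1170
Finally, value at position 0, column 'n_x5' = 1030.

1030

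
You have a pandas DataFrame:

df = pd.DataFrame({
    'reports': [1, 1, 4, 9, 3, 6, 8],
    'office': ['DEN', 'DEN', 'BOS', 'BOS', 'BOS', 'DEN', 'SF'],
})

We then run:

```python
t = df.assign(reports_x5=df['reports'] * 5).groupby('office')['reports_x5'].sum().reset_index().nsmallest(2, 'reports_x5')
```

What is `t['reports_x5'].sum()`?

add column reports_x5 = df['reports'] * 5:
   reports office  reports_x5
0        1    DEN           5
1        1    DEN           5
2        4    BOS          20
3        9    BOS          45
4        3    BOS          15
5        6    DEN          30
6        8     SF          40
group by office, sum of reports_x5:
office
BOS    80
DEN    40
SF     40
Name: reports_x5, dtype: int64
reset_index():
  office  reports_x5
0    BOS          80
1    DEN          40
2     SF          40
take 2 rows with smallest reports_x5:
  office  reports_x5
1    DEN          40
2     SF          40
sum of column 'reports_x5' → 80

80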